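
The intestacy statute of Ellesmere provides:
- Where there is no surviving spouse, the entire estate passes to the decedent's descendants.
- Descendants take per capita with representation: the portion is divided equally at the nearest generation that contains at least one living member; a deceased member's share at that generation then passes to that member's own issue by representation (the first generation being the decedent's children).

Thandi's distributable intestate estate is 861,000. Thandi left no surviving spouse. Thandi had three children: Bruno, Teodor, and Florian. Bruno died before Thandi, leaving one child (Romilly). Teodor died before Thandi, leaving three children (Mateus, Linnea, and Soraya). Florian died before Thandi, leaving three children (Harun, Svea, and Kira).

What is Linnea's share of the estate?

Linnea receives 123,000.

The entire 861,000 passes to the descendants.
No child survives, so the initial division is made at the grandchildren's generation.
That amount (861,000) is divided into 7 shares of 123,000: Romilly, Mateus, Linnea, Soraya, Harun, Svea, and Kira each take 123,000.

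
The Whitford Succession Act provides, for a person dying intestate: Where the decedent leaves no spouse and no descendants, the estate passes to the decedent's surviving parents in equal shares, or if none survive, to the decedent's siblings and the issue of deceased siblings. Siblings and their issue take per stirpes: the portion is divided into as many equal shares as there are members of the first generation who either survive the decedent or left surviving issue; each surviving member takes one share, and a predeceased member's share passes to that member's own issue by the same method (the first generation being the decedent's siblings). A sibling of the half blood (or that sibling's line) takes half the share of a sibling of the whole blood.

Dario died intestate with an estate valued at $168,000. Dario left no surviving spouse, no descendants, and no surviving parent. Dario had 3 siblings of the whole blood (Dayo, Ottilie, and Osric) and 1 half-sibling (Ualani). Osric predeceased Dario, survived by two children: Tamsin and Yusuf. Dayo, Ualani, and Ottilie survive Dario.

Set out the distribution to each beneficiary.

Dayo: $48,000; Ualani: $24,000; Ottilie: $48,000; Tamsin: $24,000; Yusuf: $24,000

The entire $168,000 passes to the siblings and their issue.
Counting each half-blood sibling's line as half a unit, there are 7/2 units in $168,000, so one unit is $48,000. Whole-blood lines (Dayo, Ottilie, and Osric) take $48,000 each; half-blood lines (Ualani) take $24,000 each.
Osric's share ($48,000) is divided into 2 shares of $24,000: Tamsin and Yusuf each take $24,000.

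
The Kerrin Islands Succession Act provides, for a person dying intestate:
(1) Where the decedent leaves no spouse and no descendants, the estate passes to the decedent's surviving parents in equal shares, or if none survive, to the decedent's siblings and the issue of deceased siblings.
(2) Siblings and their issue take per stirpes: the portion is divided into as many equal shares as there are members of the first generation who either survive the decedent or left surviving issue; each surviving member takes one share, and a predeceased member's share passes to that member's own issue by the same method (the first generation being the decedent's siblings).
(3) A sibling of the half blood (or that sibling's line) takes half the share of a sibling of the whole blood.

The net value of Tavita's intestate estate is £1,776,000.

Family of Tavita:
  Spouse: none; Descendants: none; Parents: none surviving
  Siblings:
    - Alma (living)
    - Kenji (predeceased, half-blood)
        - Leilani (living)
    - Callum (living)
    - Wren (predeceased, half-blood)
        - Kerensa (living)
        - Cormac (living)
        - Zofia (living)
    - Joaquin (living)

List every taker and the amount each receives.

Alma: £444,000; Leilani: £222,000; Callum: £444,000; Kerensa: £74,000; Cormac: £74,000; Zofia: £74,000; Joaquin: £444,000

The entire £1,776,000 passes to the siblings and their issue.
Counting each half-blood sibling's line as half a unit, there are 4 units in £1,776,000, so one unit is £444,000. Whole-blood lines (Alma, Callum, and Joaquin) take £444,000 each; half-blood lines (Kenji and Wren) take £222,000 each.
Kenji's share (£222,000) passes entirely to Leilani.
Wren's share (£222,000) is divided into 3 shares of £74,000: Kerensa, Cormac, and Zofia each take £74,000.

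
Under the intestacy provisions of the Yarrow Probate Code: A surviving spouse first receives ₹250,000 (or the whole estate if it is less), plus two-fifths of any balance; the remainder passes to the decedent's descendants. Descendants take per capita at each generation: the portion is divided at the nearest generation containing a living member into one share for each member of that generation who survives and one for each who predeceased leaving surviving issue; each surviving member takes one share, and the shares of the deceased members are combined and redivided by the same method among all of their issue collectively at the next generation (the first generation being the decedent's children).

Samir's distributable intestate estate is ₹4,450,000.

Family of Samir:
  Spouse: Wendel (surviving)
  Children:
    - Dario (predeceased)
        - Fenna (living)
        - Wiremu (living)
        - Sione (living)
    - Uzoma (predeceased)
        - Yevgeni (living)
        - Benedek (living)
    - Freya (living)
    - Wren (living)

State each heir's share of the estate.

Wendel: ₹1,930,000; Fenna: ₹252,000; Wiremu: ₹252,000; Sione: ₹252,000; Yevgeni: ₹252,000; Benedek: ₹252,000; Freya: ₹630,000; Wren: ₹630,000

Wendel first takes ₹250,000, leaving a balance of ₹4,200,000. Wendel then takes two-fifths of the balance (₹1,680,000), for a total of ₹1,930,000. The remaining ₹2,520,000 passes to the descendants.
The descendants' portion (₹2,520,000) is divided at the children's generation into 4 shares of ₹630,000. Freya and Wren each take ₹630,000. The 2 shares of the deceased (Dario and Uzoma) are combined into a pool of ₹1,260,000.
That pool (₹1,260,000) is divided at the grandchildren's generation equally among Fenna, Wiremu, Sione, Yevgeni, and Benedek: ₹252,000 each.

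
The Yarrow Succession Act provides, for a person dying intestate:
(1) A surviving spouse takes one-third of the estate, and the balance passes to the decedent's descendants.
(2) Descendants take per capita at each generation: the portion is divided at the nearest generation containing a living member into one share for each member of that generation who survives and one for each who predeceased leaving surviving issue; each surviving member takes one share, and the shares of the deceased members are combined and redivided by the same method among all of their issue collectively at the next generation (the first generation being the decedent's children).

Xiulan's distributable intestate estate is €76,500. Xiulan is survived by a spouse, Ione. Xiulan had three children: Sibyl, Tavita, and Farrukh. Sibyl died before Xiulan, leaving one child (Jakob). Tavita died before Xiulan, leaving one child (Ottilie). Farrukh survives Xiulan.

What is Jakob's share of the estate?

Jakob receives €17,000.

Ione takes one-third of €76,500 = €25,500. The remaining €51,000 passes to the descendants.
The descendants' portion (€51,000) is divided at the children's generation into 3 shares of €17,000. Farrukh takes €17,000. The 2 shares of the deceased (Sibyl and Tavita) are combined into a pool of €34,000.
That pool (€34,000) is divided at the grandchildren's generation equally among Jakob and Ottilie: €17,000 each.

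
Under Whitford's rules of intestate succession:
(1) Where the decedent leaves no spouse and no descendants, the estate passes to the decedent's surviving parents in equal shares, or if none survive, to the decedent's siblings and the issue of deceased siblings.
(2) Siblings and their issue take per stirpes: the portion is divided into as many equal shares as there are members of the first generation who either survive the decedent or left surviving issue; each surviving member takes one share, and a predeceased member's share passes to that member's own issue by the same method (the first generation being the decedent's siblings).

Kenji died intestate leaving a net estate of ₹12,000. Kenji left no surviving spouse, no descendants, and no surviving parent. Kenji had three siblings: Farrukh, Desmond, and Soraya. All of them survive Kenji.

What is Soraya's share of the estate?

Soraya receives ₹4,000.

The entire ₹12,000 passes to the siblings and their issue.
That amount (₹12,000) is divided into 3 shares of ₹4,000: Farrukh, Desmond, and Soraya each take ₹4,000.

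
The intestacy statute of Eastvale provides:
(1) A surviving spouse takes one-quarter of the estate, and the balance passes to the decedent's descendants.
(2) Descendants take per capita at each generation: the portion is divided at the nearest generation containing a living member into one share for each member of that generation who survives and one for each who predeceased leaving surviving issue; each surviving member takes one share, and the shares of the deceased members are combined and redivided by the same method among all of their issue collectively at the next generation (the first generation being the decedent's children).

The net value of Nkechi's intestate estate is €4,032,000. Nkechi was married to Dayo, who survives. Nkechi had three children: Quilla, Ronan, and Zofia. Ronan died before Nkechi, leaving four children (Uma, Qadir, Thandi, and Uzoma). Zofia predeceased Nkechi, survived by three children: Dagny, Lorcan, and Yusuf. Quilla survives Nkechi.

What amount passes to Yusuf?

Yusuf receives €288,000.

Dayo takes one-quarter of €4,032,000 = €1,008,000. The remaining €3,024,000 passes to the descendants.
The descendants' portion (€3,024,000) is divided at the children's generation into 3 shares of €1,008,000. Quilla takes €1,008,000. The 2 shares of the deceased (Ronan and Zofia) are combined into a pool of €2,016,000.
That pool (€2,016,000) is divided at the grandchildren's generation equally among Uma, Qadir, Thandi, Uzoma, Dagny, Lorcan, and Yusuf: €288,000 each.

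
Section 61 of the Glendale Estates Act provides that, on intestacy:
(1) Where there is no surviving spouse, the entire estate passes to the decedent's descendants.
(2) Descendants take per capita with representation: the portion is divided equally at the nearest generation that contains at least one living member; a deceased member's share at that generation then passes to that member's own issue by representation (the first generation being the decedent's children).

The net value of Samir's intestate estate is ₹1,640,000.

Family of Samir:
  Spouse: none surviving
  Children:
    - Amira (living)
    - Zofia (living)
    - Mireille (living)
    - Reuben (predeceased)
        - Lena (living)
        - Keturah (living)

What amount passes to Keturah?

The entire ₹1,640,000 passes to the descendants.
That amount (₹1,640,000) is divided into 4 shares of ₹410,000: Amira, Zofia, and Mireille each take ₹410,000; Reuben's ₹410,000 share passes to Reuben's issue.
Reuben's share (₹410,000) is divided into 2 shares of ₹205,000: Lena and Keturah each take ₹205,000.

Keturah receives ₹205,000.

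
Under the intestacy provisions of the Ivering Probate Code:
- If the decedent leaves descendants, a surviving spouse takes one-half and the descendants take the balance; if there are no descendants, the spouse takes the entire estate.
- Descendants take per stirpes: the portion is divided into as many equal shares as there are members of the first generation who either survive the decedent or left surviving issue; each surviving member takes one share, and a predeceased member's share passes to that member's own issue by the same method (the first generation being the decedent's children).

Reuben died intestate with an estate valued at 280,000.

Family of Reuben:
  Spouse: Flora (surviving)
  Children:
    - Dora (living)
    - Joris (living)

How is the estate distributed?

Flora: 140,000; Dora: 70,000; Joris: 70,000

Flora takes one-half of 280,000 = 140,000. The remaining 140,000 passes to the descendants.
The descendants' portion (140,000) is divided into 2 shares of 70,000: Dora and Joris each take 70,000.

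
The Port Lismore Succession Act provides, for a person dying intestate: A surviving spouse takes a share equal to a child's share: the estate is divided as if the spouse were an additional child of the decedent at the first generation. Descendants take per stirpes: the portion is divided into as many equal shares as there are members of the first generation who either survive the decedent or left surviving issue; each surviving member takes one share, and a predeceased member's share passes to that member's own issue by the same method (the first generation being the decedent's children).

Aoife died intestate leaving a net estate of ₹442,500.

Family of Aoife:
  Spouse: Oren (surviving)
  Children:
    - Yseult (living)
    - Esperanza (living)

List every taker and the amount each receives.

Oren: ₹147,500; Yseult: ₹147,500; Esperanza: ₹147,500

The spouse counts as an additional share at the children's level, so there are 3 primary shares of ₹147,500. Oren takes one such share (₹147,500).
The children's combined portion (₹295,000) is divided into 2 shares of ₹147,500: Yseult and Esperanza each take ₹147,500.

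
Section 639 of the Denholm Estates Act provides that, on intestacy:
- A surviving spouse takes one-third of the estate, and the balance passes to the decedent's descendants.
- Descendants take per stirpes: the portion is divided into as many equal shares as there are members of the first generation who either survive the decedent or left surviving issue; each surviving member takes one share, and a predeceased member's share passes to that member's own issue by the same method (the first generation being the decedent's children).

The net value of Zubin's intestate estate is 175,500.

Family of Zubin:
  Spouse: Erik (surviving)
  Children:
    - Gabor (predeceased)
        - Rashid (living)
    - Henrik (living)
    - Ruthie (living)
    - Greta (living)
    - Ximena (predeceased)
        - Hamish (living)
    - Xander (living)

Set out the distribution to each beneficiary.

Erik: 58,500; Rashid: 19,500; Henrik: 19,500; Ruthie: 19,500; Greta: 19,500; Hamish: 19,500; Xander: 19,500

Erik takes one-third of 175,500 = 58,500. The remaining 117,000 passes to the descendants.
The descendants' portion (117,000) is divided into 6 shares of 19,500: Henrik, Ruthie, Greta, and Xander each take 19,500; Gabor's 19,500 share passes to Gabor's issue; Ximena's 19,500 share passes to Ximena's issue.
Gabor's share (19,500) passes entirely to Rashid.
Ximena's share (19,500) passes entirely to Hamish.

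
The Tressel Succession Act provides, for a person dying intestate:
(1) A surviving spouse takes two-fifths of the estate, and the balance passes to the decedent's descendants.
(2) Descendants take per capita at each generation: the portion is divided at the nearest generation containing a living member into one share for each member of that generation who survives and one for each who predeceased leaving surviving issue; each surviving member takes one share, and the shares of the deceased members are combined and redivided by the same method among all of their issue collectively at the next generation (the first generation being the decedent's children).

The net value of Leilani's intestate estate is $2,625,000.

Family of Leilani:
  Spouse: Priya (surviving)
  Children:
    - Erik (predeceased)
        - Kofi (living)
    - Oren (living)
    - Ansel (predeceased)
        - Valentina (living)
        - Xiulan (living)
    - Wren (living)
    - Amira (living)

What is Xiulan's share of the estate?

Priya takes two-fifths of $2,625,000 = $1,050,000. The remaining $1,575,000 passes to the descendants.
The descendants' portion ($1,575,000) is divided at the children's generation into 5 shares of $315,000. Oren, Wren, and Amira each take $315,000. The 2 shares of the deceased (Erik and Ansel) are combined into a pool of $630,000.
That pool ($630,000) is divided at the grandchildren's generation equally among Kofi, Valentina, and Xiulan: $210,000 each.

Xiulan receives $210,000.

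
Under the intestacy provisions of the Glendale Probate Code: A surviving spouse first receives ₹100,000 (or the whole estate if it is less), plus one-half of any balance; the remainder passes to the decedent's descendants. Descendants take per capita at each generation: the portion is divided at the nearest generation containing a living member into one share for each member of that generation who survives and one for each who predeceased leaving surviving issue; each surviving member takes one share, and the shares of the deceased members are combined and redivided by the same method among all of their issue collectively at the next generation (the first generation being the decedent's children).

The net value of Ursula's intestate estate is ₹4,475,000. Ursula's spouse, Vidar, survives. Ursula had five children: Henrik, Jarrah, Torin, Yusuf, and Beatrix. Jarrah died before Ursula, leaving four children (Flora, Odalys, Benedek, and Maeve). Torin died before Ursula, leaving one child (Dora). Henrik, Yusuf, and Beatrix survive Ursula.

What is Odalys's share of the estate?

Odalys receives ₹175,000.

Vidar first takes ₹100,000, leaving a balance of ₹4,375,000. Vidar then takes one-half of the balance (₹2,187,500), for a total of ₹2,287,500. The remaining ₹2,187,500 passes to the descendants.
The descendants' portion (₹2,187,500) is divided at the children's generation into 5 shares of ₹437,500. Henrik, Yusuf, and Beatrix each take ₹437,500. The 2 shares of the deceased (Jarrah and Torin) are combined into a pool of ₹875,000.
That pool (₹875,000) is divided at the grandchildren's generation equally among Flora, Odalys, Benedek, Maeve, and Dora: ₹175,000 each.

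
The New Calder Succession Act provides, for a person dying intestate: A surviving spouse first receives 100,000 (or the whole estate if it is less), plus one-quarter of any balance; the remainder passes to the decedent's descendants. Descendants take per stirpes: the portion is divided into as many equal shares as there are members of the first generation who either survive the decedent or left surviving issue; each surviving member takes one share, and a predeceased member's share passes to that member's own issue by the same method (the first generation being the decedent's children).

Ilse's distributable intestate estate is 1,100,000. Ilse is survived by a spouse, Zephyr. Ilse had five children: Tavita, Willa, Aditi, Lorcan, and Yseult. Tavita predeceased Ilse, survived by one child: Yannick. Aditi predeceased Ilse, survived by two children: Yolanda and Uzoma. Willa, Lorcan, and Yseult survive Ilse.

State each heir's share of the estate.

Zephyr first takes 100,000, leaving a balance of 1,000,000. Zephyr then takes one-quarter of the balance (250,000), for a total of 350,000. The remaining 750,000 passes to the descendants.
The descendants' portion (750,000) is divided into 5 shares of 150,000: Willa, Lorcan, and Yseult each take 150,000; Tavita's 150,000 share passes to Tavita's issue; Aditi's 150,000 share passes to Aditi's issue.
Tavita's share (150,000) passes entirely to Yannick.
Aditi's share (150,000) is divided into 2 shares of 75,000: Yolanda and Uzoma each take 75,000.

Zephyr: 350,000; Yannick: 150,000; Willa: 150,000; Yolanda: 75,000; Uzoma: 75,000; Lorcan: 150,000; Yseult: 150,000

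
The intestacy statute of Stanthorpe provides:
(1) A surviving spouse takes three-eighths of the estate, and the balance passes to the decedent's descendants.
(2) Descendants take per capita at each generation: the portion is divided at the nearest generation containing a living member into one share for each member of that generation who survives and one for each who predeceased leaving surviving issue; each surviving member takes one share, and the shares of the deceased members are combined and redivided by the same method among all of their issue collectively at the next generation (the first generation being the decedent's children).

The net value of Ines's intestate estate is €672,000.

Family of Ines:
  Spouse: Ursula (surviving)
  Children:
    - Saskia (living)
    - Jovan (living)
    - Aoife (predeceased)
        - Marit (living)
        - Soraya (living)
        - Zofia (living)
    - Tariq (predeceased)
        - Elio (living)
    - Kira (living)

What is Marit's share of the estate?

Marit receives €42,000.

Ursula takes three-eighths of €672,000 = €252,000. The remaining €420,000 passes to the descendants.
The descendants' portion (€420,000) is divided at the children's generation into 5 shares of €84,000. Saskia, Jovan, and Kira each take €84,000. The 2 shares of the deceased (Aoife and Tariq) are combined into a pool of €168,000.
That pool (€168,000) is divided at the grandchildren's generation equally among Marit, Soraya, Zofia, and Elio: €42,000 each.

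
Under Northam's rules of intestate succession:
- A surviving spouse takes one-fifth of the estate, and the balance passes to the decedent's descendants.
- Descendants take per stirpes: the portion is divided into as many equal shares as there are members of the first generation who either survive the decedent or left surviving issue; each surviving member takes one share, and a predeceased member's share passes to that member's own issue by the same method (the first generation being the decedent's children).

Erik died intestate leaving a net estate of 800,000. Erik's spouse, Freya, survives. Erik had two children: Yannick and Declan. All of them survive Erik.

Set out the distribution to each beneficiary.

Freya: 160,000; Yannick: 320,000; Declan: 320,000

Freya takes one-fifth of 800,000 = 160,000. The remaining 640,000 passes to the descendants.
The descendants' portion (640,000) is divided into 2 shares of 320,000: Yannick and Declan each take 320,000.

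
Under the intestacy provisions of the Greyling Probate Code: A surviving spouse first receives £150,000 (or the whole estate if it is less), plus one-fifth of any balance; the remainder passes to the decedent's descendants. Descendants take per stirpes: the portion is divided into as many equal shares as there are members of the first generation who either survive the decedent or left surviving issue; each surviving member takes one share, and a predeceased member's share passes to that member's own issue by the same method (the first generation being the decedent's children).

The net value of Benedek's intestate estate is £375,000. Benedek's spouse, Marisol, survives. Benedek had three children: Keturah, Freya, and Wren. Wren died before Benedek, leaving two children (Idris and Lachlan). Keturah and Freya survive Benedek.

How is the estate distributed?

Marisol first takes £150,000, leaving a balance of £225,000. Marisol then takes one-fifth of the balance (£45,000), for a total of £195,000. The remaining £180,000 passes to the descendants.
The descendants' portion (£180,000) is divided into 3 shares of £60,000: Keturah and Freya each take £60,000; Wren's £60,000 share passes to Wren's issue.
Wren's share (£60,000) is divided into 2 shares of £30,000: Idris and Lachlan each take £30,000.

Marisol: £195,000; Keturah: £60,000; Freya: £60,000; Idris: £30,000; Lachlan: £30,000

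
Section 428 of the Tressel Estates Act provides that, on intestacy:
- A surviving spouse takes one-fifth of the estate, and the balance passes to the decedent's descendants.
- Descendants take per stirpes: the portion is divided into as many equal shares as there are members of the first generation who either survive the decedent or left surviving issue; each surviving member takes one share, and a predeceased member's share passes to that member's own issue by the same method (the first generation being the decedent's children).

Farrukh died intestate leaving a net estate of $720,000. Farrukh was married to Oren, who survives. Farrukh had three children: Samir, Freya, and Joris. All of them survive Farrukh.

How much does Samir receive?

Samir receives $192,000.

Oren takes one-fifth of $720,000 = $144,000. The remaining $576,000 passes to the descendants.
The descendants' portion ($576,000) is divided into 3 shares of $192,000: Samir, Freya, and Joris each take $192,000.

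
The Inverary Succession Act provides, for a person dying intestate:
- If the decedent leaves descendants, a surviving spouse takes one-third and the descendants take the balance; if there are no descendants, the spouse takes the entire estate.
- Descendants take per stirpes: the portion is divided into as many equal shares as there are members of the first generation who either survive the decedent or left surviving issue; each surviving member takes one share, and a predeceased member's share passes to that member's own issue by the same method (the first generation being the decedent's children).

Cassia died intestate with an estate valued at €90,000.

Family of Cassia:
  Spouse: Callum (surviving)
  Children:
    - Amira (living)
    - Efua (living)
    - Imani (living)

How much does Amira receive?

Amira receives €20,000.

Callum takes one-third of €90,000 = €30,000. The remaining €60,000 passes to the descendants.
The descendants' portion (€60,000) is divided into 3 shares of €20,000: Amira, Efua, and Imani each take €20,000.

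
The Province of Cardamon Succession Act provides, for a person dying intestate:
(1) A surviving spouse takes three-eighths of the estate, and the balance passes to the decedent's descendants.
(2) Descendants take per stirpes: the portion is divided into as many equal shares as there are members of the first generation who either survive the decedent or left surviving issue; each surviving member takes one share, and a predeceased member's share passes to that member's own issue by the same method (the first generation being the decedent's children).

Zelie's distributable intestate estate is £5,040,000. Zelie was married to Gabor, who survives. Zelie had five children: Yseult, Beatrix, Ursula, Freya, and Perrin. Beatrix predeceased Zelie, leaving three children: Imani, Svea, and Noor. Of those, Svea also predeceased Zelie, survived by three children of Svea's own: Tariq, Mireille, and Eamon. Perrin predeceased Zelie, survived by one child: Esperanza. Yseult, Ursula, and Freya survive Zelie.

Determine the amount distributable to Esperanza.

Gabor takes three-eighths of £5,040,000 = £1,890,000. The remaining £3,150,000 passes to the descendants.
The descendants' portion (£3,150,000) is divided into 5 shares of £630,000: Yseult, Ursula, and Freya each take £630,000; Beatrix's £630,000 share passes to Beatrix's issue; Perrin's £630,000 share passes to Perrin's issue.
Beatrix's share (£630,000) is divided into 3 shares of £210,000: Imani and Noor each take £210,000; Svea's £210,000 share passes to Svea's issue.
Svea's share (£210,000) is divided into 3 shares of £70,000: Tariq, Mireille, and Eamon each take £70,000.
Perrin's share (£630,000) passes entirely to Esperanza.

Esperanza receives £630,000.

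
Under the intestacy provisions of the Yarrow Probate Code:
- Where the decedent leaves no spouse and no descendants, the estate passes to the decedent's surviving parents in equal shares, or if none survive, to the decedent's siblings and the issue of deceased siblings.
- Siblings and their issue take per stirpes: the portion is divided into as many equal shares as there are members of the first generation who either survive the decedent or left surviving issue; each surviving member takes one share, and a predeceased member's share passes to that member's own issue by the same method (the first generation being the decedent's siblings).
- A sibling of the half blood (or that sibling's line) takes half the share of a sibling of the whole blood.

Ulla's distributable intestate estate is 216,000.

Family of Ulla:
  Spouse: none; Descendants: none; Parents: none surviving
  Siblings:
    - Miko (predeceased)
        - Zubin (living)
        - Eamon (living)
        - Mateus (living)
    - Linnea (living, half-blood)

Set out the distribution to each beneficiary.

The entire 216,000 passes to the siblings and their issue.
Counting each half-blood sibling's line as half a unit, there are 3/2 units in 216,000, so one unit is 144,000. Whole-blood lines (Miko) take 144,000 each; half-blood lines (Linnea) take 72,000 each.
Miko's share (144,000) is divided into 3 shares of 48,000: Zubin, Eamon, and Mateus each take 48,000.

Zubin: 48,000; Eamon: 48,000; Mateus: 48,000; Linnea: 72,000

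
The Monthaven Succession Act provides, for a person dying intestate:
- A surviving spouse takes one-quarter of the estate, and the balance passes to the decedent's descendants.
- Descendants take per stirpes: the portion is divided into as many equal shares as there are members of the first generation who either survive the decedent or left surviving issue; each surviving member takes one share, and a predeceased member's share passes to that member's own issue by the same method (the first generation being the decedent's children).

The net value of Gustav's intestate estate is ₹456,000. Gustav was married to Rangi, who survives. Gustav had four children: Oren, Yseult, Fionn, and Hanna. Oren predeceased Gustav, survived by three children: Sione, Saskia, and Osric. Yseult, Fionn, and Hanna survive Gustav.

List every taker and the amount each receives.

Rangi: ₹114,000; Sione: ₹28,500; Saskia: ₹28,500; Osric: ₹28,500; Yseult: ₹85,500; Fionn: ₹85,500; Hanna: ₹85,500

Rangi takes one-quarter of ₹456,000 = ₹114,000. The remaining ₹342,000 passes to the descendants.
The descendants' portion (₹342,000) is divided into 4 shares of ₹85,500: Yseult, Fionn, and Hanna each take ₹85,500; Oren's ₹85,500 share passes to Oren's issue.
Oren's share (₹85,500) is divided into 3 shares of ₹28,500: Sione, Saskia, and Osric each take ₹28,500.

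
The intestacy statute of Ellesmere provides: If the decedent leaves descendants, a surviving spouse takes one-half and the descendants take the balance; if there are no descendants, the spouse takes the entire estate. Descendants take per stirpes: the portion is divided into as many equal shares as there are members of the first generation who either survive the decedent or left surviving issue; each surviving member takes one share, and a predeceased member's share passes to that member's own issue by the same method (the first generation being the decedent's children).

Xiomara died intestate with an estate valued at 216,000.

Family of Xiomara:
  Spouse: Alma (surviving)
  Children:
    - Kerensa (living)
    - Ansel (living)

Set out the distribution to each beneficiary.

Alma: 108,000; Kerensa: 54,000; Ansel: 54,000

Alma takes one-half of 216,000 = 108,000. The remaining 108,000 passes to the descendants.
The descendants' portion (108,000) is divided into 2 shares of 54,000: Kerensa and Ansel each take 54,000.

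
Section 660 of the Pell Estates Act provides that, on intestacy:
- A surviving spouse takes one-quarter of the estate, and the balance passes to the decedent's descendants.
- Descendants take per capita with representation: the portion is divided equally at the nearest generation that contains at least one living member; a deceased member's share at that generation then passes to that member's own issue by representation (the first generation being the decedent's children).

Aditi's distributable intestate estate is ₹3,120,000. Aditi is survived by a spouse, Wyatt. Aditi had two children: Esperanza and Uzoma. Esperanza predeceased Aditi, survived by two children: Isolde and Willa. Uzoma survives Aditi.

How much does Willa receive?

Willa receives ₹585,000.

Wyatt takes one-quarter of ₹3,120,000 = ₹780,000. The remaining ₹2,340,000 passes to the descendants.
The descendants' portion (₹2,340,000) is divided into 2 shares of ₹1,170,000: Uzoma takes ₹1,170,000; Esperanza's ₹1,170,000 share passes to Esperanza's issue.
Esperanza's share (₹1,170,000) is divided into 2 shares of ₹585,000: Isolde and Willa each take ₹585,000.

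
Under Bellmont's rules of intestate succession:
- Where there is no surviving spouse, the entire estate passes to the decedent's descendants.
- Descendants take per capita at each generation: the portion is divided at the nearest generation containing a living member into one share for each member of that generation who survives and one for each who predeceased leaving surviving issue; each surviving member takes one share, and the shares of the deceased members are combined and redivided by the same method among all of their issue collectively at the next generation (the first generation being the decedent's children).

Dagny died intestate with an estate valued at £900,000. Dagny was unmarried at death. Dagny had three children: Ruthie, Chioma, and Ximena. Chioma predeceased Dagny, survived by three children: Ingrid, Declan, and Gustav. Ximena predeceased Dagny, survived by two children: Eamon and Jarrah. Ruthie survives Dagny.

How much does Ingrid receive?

Ingrid receives £120,000.

The entire £900,000 passes to the descendants.
That amount (£900,000) is divided at the children's generation into 3 shares of £300,000. Ruthie takes £300,000. The 2 shares of the deceased (Chioma and Ximena) are combined into a pool of £600,000.
That pool (£600,000) is divided at the grandchildren's generation equally among Ingrid, Declan, Gustav, Eamon, and Jarrah: £120,000 each.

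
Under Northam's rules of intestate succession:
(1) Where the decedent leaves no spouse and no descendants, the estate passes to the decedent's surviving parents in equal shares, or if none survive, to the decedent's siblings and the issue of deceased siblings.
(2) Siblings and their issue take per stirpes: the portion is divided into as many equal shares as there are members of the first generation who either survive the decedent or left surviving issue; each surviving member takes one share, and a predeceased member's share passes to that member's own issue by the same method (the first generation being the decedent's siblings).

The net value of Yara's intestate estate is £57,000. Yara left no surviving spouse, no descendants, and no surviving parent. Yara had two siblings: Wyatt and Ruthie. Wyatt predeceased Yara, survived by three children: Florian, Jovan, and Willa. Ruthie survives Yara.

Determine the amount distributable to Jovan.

Jovan receives £9,500.

The entire £57,000 passes to the siblings and their issue.
That amount (£57,000) is divided into 2 shares of £28,500: Ruthie takes £28,500; Wyatt's £28,500 share passes to Wyatt's issue.
Wyatt's share (£28,500) is divided into 3 shares of £9,500: Florian, Jovan, and Willa each take £9,500.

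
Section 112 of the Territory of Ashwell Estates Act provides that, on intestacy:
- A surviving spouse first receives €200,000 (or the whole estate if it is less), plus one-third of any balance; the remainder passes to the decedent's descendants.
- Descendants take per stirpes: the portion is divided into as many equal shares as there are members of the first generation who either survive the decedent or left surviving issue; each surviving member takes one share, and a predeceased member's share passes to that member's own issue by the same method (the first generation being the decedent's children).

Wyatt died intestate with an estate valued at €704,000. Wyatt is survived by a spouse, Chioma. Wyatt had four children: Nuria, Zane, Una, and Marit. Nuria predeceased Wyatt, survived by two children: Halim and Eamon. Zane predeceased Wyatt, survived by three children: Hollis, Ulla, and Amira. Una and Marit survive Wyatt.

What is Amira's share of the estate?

Chioma first takes €200,000, leaving a balance of €504,000. Chioma then takes one-third of the balance (€168,000), for a total of €368,000. The remaining €336,000 passes to the descendants.
The descendants' portion (€336,000) is divided into 4 shares of €84,000: Una and Marit each take €84,000; Nuria's €84,000 share passes to Nuria's issue; Zane's €84,000 share passes to Zane's issue.
Nuria's share (€84,000) is divided into 2 shares of €42,000: Halim and Eamon each take €42,000.
Zane's share (€84,000) is divided into 3 shares of €28,000: Hollis, Ulla, and Amira each take €28,000.

Amira receives €28,000.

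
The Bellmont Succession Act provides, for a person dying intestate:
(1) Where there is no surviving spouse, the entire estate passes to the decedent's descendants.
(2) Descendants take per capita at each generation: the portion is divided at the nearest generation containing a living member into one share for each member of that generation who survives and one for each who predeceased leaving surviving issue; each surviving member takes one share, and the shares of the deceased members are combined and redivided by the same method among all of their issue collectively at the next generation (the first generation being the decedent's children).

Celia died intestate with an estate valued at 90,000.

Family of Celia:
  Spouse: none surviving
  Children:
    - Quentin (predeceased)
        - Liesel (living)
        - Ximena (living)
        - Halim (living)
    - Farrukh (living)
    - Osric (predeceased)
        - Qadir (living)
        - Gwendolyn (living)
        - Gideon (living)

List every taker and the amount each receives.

Liesel: 10,000; Ximena: 10,000; Halim: 10,000; Farrukh: 30,000; Qadir: 10,000; Gwendolyn: 10,000; Gideon: 10,000

The entire 90,000 passes to the descendants.
That amount (90,000) is divided at the children's generation into 3 shares of 30,000. Farrukh takes 30,000. The 2 shares of the deceased (Quentin and Osric) are combined into a pool of 60,000.
That pool (60,000) is divided at the grandchildren's generation equally among Liesel, Ximena, Halim, Qadir, Gwendolyn, and Gideon: 10,000 each.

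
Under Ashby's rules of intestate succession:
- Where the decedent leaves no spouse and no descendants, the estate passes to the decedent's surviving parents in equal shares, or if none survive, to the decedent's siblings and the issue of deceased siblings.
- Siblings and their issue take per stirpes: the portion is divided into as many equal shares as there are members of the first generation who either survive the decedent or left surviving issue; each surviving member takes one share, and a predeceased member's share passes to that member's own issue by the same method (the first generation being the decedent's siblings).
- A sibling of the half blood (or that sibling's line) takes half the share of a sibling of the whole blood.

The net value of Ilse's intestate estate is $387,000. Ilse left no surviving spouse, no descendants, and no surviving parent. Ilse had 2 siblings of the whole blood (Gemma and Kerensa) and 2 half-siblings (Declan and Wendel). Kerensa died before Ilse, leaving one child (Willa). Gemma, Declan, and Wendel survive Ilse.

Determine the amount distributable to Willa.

The entire $387,000 passes to the siblings and their issue.
Counting each half-blood sibling's line as half a unit, there are 3 units in $387,000, so one unit is $129,000. Whole-blood lines (Gemma and Kerensa) take $129,000 each; half-blood lines (Declan and Wendel) take $64,500 each.
Kerensa's share ($129,000) passes entirely to Willa.

Willa receives $129,000.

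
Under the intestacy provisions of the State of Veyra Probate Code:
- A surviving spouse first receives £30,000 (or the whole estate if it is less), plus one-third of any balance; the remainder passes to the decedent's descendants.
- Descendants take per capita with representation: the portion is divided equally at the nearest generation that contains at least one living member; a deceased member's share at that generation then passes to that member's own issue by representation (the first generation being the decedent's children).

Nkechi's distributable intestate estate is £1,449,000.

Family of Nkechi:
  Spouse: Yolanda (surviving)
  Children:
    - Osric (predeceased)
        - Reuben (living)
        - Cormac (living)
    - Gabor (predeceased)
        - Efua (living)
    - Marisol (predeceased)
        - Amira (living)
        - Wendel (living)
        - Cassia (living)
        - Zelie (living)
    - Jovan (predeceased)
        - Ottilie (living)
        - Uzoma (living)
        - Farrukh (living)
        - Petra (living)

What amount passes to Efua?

Efua receives £86,000.

Yolanda first takes £30,000, leaving a balance of £1,419,000. Yolanda then takes one-third of the balance (£473,000), for a total of £503,000. The remaining £946,000 passes to the descendants.
No child survives, so the initial division is made at the grandchildren's generation.
The descendants' portion (£946,000) is divided into 11 shares of £86,000: Reuben, Cormac, Efua, Amira, Wendel, Cassia, Zelie, Ottilie, Uzoma, Farrukh, and Petra each take £86,000.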